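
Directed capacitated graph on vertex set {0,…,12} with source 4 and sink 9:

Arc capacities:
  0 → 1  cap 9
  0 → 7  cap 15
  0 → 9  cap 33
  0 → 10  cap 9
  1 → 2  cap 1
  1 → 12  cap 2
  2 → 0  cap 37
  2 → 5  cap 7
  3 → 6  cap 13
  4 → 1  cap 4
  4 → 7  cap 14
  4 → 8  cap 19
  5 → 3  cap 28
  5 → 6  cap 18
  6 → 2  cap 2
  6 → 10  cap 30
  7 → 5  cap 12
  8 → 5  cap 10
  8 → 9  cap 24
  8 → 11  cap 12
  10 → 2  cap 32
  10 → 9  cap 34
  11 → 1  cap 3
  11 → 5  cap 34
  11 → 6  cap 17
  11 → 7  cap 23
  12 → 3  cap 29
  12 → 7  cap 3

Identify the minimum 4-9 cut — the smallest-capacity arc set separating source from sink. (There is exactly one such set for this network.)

Min-cut arcs: {(1,2), (1,12), (4,8), (7,5)} (total capacity 34)

augment #1: 4→8→9 push 19
augment #2: 4→1→2→0→9 push 1
augment #3: 4→7→5→6→10→9 push 12
augment #4: 4→1→12→3→6→10→9 push 2
max flow = 34; residual-reachable set from 4 gives S-side
cut edges (S→T): {(1,2), (1,12), (4,8), (7,5)} total cap 34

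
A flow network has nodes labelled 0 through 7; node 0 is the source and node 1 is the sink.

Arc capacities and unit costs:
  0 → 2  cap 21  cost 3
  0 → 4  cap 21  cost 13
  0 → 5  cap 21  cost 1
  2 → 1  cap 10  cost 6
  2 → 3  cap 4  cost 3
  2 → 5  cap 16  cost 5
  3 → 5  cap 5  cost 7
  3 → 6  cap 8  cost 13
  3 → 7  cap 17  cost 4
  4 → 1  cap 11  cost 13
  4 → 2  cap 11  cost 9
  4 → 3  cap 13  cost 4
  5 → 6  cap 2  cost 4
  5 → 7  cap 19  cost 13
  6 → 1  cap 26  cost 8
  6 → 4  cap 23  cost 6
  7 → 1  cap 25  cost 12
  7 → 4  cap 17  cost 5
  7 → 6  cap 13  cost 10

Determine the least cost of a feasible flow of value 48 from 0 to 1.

Minimum cost for 48 units: 1050

shortest-cost path #1: 0→2→1 push 10 @ unit cost 9 (adds 90)
shortest-cost path #2: 0→5→6→1 push 2 @ unit cost 13 (adds 26)
shortest-cost path #3: 0→2→3→7→1 push 4 @ unit cost 22 (adds 88)
shortest-cost path #4: 0→4→1 push 11 @ unit cost 26 (adds 286)
shortest-cost path #5: 0→5→7→1 push 19 @ unit cost 26 (adds 494)
shortest-cost path #6: 0→4→3→7→1 push 2 @ unit cost 33 (adds 66)
total cost = 1050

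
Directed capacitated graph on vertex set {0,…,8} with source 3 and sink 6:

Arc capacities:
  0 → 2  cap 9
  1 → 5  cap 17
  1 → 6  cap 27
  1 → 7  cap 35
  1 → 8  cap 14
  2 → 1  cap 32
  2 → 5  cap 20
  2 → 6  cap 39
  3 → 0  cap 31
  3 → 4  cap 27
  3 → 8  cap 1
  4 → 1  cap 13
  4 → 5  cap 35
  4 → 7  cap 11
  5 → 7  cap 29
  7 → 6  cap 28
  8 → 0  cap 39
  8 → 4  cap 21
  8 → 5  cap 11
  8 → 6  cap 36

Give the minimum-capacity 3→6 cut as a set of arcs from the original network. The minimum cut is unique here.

Min-cut arcs: {(0,2), (3,4), (3,8)} (total capacity 37)

augment #1: 3→8→6 push 1
augment #2: 3→0→2→6 push 9
augment #3: 3→4→1→6 push 13
augment #4: 3→4→7→6 push 11
augment #5: 3→4→5→7→6 push 3
max flow = 37; residual-reachable set from 3 gives S-side
cut edges (S→T): {(0,2), (3,4), (3,8)} total cap 37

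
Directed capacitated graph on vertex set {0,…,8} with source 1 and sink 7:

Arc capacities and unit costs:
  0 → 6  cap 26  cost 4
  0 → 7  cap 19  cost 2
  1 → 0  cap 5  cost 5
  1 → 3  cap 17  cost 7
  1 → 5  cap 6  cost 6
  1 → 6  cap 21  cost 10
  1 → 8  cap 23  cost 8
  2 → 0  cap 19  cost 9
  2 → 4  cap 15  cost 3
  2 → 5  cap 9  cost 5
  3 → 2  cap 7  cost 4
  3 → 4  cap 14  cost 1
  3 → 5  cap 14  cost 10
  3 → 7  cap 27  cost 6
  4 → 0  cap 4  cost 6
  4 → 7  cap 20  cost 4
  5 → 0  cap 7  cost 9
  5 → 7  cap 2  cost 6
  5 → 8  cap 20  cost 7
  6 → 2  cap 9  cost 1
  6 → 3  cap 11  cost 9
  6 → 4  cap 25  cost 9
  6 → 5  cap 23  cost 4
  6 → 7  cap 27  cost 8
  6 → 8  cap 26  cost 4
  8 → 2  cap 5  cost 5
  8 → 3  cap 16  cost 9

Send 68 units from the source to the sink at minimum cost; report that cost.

Minimum cost for 68 units: 1134

shortest-cost path #1: 1→0→7 push 5 @ unit cost 7 (adds 35)
shortest-cost path #2: 1→3→4→7 push 14 @ unit cost 12 (adds 168)
shortest-cost path #3: 1→5→7 push 2 @ unit cost 12 (adds 24)
shortest-cost path #4: 1→3→7 push 3 @ unit cost 13 (adds 39)
shortest-cost path #5: 1→5→0→7 push 4 @ unit cost 17 (adds 68)
shortest-cost path #6: 1→6→7 push 21 @ unit cost 18 (adds 378)
shortest-cost path #7: 1→8→2→4→7 push 5 @ unit cost 20 (adds 100)
shortest-cost path #8: 1→8→3→7 push 14 @ unit cost 23 (adds 322)
total cost = 1134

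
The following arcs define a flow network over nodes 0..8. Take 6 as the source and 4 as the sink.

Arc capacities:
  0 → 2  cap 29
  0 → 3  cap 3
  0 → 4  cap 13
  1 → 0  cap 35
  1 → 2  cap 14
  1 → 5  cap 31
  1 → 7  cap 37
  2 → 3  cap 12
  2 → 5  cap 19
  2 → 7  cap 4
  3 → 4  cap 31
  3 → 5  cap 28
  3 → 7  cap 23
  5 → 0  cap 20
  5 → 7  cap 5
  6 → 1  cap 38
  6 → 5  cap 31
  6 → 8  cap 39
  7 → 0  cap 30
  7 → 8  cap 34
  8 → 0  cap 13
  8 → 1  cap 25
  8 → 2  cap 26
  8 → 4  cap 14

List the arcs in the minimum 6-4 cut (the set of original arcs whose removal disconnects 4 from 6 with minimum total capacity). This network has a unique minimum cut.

Min-cut arcs: {(0,3), (0,4), (2,3), (8,4)} (total capacity 42)

augment #1: 6→8→4 push 14
augment #2: 6→1→0→4 push 13
augment #3: 6→1→0→3→4 push 3
augment #4: 6→1→2→3→4 push 12
max flow = 42; residual-reachable set from 6 gives S-side
cut edges (S→T): {(0,3), (0,4), (2,3), (8,4)} total cap 42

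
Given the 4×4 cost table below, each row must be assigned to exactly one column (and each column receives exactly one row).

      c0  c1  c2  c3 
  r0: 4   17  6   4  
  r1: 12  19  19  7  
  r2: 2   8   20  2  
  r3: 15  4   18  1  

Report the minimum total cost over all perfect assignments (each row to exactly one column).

Minimum assignment cost: 19

optimal assignment: row0→col2 (cost 6), row1→col3 (cost 7), row2→col0 (cost 2), row3→col1 (cost 4)
total = 6 + 7 + 2 + 4 = 19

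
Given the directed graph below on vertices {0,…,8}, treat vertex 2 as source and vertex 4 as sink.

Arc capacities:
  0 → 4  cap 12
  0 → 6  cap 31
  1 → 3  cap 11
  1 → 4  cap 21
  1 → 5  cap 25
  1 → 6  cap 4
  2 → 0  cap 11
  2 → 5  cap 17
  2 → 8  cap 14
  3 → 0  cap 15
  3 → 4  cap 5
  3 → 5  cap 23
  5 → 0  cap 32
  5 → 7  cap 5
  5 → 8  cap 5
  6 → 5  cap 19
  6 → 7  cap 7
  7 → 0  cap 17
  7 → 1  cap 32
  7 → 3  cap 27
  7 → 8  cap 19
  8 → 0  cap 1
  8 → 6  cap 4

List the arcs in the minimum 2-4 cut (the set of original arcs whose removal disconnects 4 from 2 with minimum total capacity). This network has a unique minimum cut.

augment #1: 2→0→4 push 11
augment #2: 2→5→0→4 push 1
augment #3: 2→5→7→1→4 push 5
augment #4: 2→8→6→7→1→4 push 4
augment #5: 2→5→0→6→7→1→4 push 3
max flow = 24; residual-reachable set from 2 gives S-side
cut edges (S→T): {(0,4), (5,7), (6,7)} total cap 24

Min-cut arcs: {(0,4), (5,7), (6,7)} (total capacity 24)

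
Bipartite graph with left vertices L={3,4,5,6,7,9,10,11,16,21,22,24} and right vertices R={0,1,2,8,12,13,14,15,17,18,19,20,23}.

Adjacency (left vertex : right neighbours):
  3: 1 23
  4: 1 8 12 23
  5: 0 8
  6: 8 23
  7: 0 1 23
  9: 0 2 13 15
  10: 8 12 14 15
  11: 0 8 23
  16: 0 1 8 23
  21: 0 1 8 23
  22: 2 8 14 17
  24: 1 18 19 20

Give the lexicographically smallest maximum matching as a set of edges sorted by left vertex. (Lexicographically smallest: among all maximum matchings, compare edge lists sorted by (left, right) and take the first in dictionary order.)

|M| = 9 (so the lex-smallest maximum matching has 9 edges)
process left vertices in ascending order; for each, take the smallest-labelled available neighbour that still permits 9 edges overall, or leave it unmatched if none does
lex-smallest matching: {3-1, 4-12, 5-0, 6-8, 7-23, 9-2, 10-14, 22-17, 24-18}

Lex-smallest maximum matching: {(3,1), (4,12), (5,0), (6,8), (7,23), (9,2), (10,14), (22,17), (24,18)}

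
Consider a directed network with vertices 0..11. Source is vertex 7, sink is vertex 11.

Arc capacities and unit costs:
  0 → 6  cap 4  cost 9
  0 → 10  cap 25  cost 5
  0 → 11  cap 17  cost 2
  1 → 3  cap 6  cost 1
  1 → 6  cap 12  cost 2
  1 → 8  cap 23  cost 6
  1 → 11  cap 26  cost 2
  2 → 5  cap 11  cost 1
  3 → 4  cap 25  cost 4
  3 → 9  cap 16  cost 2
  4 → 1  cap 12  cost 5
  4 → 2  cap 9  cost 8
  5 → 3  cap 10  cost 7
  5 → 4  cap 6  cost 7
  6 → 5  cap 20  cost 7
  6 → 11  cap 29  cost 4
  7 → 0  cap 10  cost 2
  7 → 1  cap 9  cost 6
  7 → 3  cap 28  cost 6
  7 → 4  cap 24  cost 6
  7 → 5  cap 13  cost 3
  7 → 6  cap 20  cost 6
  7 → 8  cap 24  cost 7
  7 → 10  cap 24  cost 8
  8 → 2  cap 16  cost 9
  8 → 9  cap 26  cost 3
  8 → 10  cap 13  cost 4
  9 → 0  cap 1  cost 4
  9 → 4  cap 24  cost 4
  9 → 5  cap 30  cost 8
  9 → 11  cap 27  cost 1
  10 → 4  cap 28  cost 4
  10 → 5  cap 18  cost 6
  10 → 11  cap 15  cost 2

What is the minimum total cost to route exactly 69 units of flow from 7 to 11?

Minimum cost for 69 units: 596

shortest-cost path #1: 7→0→11 push 10 @ unit cost 4 (adds 40)
shortest-cost path #2: 7→1→11 push 9 @ unit cost 8 (adds 72)
shortest-cost path #3: 7→3→9→11 push 16 @ unit cost 9 (adds 144)
shortest-cost path #4: 7→10→11 push 15 @ unit cost 10 (adds 150)
shortest-cost path #5: 7→6→11 push 19 @ unit cost 10 (adds 190)
total cost = 596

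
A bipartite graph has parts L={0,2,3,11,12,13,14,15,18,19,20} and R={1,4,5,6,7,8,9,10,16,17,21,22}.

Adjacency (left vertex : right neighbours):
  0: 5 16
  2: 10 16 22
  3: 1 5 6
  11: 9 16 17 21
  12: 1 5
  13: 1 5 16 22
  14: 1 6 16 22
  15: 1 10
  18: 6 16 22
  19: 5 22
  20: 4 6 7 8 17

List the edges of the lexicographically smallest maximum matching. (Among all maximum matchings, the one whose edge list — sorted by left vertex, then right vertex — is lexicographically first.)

Lex-smallest maximum matching: {(0,5), (2,10), (3,1), (11,9), (13,16), (14,6), (18,22), (20,4)}

|M| = 8 (so the lex-smallest maximum matching has 8 edges)
process left vertices in ascending order; for each, take the smallest-labelled available neighbour that still permits 8 edges overall, or leave it unmatched if none does
lex-smallest matching: {0-5, 2-10, 3-1, 11-9, 13-16, 14-6, 18-22, 20-4}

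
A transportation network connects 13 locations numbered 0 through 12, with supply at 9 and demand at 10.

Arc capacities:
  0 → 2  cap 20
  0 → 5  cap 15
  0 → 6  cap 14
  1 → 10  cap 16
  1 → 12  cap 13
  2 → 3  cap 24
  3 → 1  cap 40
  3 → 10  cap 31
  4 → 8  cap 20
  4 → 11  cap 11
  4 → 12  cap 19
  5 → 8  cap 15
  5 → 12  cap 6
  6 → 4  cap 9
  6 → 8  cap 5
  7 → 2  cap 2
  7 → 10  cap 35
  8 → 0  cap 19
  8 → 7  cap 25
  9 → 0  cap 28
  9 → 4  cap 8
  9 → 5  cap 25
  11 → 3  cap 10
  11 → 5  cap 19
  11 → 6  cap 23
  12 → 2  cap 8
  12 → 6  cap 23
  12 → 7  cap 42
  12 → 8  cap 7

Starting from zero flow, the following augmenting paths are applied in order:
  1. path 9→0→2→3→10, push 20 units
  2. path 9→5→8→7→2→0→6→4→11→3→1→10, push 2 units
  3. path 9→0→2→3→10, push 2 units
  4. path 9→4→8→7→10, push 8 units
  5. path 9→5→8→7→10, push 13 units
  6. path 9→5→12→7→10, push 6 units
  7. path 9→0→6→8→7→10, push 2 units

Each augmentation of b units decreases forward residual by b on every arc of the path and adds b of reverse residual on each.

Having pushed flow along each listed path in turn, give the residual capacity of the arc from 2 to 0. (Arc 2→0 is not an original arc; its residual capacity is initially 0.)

Residual capacity of (2,0): 20

after path 1 (9→0→2→3→10, push 20): res(2,0)=20
after path 2 (9→5→8→7→2→0→6→4→11→3→1→10, push 2): res(2,0)=18
after path 3 (9→0→2→3→10, push 2): res(2,0)=20
after path 4 (9→4→8→7→10, push 8): res(2,0)=20
after path 5 (9→5→8→7→10, push 13): res(2,0)=20
after path 6 (9→5→12→7→10, push 6): res(2,0)=20
after path 7 (9→0→6→8→7→10, push 2): res(2,0)=20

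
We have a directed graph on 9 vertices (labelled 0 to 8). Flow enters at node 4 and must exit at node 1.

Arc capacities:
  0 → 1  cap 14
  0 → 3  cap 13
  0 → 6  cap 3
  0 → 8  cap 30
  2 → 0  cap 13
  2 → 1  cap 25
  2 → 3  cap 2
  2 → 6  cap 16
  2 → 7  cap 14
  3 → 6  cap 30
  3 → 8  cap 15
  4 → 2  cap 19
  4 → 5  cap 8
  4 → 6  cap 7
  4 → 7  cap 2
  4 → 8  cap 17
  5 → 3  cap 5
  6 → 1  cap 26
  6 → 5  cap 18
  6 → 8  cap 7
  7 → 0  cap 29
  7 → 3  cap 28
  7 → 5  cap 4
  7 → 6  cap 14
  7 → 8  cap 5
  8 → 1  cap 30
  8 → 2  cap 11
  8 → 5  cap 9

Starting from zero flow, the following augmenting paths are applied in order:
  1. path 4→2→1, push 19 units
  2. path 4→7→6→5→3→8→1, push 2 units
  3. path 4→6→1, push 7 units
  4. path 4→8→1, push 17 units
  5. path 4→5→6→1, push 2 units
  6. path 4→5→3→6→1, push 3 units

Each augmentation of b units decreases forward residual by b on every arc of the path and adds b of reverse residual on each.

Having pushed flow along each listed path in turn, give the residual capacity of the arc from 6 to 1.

Residual capacity of (6,1): 14

after path 1 (4→2→1, push 19): res(6,1)=26
after path 2 (4→7→6→5→3→8→1, push 2): res(6,1)=26
after path 3 (4→6→1, push 7): res(6,1)=19
after path 4 (4→8→1, push 17): res(6,1)=19
after path 5 (4→5→6→1, push 2): res(6,1)=17
after path 6 (4→5→3→6→1, push 3): res(6,1)=14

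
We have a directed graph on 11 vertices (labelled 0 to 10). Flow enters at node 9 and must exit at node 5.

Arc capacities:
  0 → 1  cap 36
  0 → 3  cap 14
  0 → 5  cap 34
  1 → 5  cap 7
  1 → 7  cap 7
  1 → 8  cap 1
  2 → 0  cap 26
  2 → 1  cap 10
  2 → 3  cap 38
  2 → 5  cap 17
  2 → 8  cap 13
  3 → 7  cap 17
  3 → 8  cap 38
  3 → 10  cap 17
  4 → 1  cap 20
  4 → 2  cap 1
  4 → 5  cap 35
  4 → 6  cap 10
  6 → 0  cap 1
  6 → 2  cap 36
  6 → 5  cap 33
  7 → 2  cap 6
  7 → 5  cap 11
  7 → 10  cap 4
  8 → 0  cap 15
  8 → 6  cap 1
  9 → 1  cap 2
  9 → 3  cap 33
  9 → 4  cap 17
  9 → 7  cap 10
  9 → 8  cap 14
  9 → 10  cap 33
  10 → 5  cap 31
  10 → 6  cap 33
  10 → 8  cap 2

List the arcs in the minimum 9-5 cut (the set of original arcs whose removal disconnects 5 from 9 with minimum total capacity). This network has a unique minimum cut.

Min-cut arcs: {(3,10), (7,2), (7,5), (7,10), (8,0), (8,6), (9,1), (9,4), (9,10)} (total capacity 106)

augment #1: 9→1→5 push 2
augment #2: 9→4→5 push 17
augment #3: 9→7→5 push 10
augment #4: 9→10→5 push 31
augment #5: 9→3→7→5 push 1
augment #6: 9→8→0→5 push 14
augment #7: 9→10→6→5 push 2
augment #8: 9→3→7→2→5 push 6
augment #9: 9→3→8→0→5 push 1
augment #10: 9→3→8→6→5 push 1
augment #11: 9→3→10→6→5 push 17
augment #12: 9→3→7→10→6→5 push 4
max flow = 106; residual-reachable set from 9 gives S-side
cut edges (S→T): {(3,10), (7,2), (7,5), (7,10), (8,0), (8,6), (9,1), (9,4), (9,10)} total cap 106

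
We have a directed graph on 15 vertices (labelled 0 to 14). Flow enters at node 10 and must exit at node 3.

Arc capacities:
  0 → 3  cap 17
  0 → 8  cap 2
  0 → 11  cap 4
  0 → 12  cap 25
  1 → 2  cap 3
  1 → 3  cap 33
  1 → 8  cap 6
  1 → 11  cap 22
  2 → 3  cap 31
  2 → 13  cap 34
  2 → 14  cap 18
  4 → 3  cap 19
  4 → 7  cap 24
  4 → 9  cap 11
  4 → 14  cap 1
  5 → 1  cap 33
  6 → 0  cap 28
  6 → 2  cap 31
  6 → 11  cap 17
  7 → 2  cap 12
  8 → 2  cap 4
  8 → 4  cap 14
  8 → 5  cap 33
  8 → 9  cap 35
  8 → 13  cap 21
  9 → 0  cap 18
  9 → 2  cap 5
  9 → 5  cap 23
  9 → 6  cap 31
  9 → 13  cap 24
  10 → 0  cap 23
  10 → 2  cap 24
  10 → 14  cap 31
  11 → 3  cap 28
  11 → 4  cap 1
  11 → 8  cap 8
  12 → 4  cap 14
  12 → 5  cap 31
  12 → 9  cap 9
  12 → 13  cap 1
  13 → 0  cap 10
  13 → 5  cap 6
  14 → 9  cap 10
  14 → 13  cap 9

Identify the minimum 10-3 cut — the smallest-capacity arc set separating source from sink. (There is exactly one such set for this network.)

Min-cut arcs: {(10,0), (10,2), (14,9), (14,13)} (total capacity 66)

augment #1: 10→0→3 push 17
augment #2: 10→2→3 push 24
augment #3: 10→0→11→3 push 4
augment #4: 10→0→8→2→3 push 2
augment #5: 10→14→9→2→3 push 5
augment #6: 10→14→9→5→1→3 push 5
augment #7: 10→14→13→5→1→3 push 6
augment #8: 10→14→13→0→12→4→3 push 3
max flow = 66; residual-reachable set from 10 gives S-side
cut edges (S→T): {(10,0), (10,2), (14,9), (14,13)} total cap 66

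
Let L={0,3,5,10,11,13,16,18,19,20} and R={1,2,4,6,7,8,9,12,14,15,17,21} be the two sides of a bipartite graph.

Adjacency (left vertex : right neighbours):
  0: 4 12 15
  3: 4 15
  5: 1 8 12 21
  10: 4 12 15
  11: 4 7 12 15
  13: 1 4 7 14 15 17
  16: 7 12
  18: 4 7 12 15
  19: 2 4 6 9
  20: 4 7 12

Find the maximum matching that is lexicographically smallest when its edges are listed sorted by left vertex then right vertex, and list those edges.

|M| = 7 (so the lex-smallest maximum matching has 7 edges)
process left vertices in ascending order; for each, take the smallest-labelled available neighbour that still permits 7 edges overall, or leave it unmatched if none does
lex-smallest matching: {0-4, 3-15, 5-1, 10-12, 11-7, 13-14, 19-2}

Lex-smallest maximum matching: {(0,4), (3,15), (5,1), (10,12), (11,7), (13,14), (19,2)}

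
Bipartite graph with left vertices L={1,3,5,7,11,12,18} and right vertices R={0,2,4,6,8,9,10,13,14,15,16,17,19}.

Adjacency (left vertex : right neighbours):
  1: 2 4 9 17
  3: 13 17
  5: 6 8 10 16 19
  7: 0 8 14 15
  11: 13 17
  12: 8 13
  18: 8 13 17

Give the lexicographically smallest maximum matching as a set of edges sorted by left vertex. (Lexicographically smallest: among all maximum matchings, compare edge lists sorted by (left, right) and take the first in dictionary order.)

Lex-smallest maximum matching: {(1,2), (3,13), (5,6), (7,0), (11,17), (12,8)}

|M| = 6 (so the lex-smallest maximum matching has 6 edges)
process left vertices in ascending order; for each, take the smallest-labelled available neighbour that still permits 6 edges overall, or leave it unmatched if none does
lex-smallest matching: {1-2, 3-13, 5-6, 7-0, 11-17, 12-8}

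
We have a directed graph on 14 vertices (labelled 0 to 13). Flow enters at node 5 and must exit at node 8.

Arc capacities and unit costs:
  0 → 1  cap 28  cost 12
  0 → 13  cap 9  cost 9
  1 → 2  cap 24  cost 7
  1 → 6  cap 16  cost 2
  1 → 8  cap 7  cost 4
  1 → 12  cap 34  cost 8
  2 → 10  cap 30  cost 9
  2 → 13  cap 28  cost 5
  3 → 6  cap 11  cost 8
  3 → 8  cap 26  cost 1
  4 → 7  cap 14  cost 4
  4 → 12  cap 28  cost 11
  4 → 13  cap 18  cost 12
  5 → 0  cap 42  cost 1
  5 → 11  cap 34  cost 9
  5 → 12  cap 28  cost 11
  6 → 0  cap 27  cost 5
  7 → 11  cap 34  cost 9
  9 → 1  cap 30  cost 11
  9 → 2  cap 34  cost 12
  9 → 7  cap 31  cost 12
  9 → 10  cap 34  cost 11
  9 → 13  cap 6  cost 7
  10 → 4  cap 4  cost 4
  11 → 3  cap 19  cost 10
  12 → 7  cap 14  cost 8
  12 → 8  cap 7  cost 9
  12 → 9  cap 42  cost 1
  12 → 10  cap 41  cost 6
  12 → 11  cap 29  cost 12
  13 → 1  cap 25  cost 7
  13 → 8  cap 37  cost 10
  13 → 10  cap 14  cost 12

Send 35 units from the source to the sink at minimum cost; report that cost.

Minimum cost for 35 units: 679

shortest-cost path #1: 5→0→1→8 push 7 @ unit cost 17 (adds 119)
shortest-cost path #2: 5→12→8 push 7 @ unit cost 20 (adds 140)
shortest-cost path #3: 5→11→3→8 push 19 @ unit cost 20 (adds 380)
shortest-cost path #4: 5→0→13→8 push 2 @ unit cost 20 (adds 40)
total cost = 679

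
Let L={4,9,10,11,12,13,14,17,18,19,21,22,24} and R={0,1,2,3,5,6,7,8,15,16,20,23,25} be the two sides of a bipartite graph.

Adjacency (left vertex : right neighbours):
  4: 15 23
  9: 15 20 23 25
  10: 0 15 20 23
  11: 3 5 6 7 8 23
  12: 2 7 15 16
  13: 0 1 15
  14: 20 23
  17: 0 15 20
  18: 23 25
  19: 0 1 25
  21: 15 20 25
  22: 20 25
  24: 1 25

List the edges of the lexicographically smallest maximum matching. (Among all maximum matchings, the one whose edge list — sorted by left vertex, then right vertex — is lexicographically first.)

Lex-smallest maximum matching: {(4,15), (9,20), (10,0), (11,3), (12,2), (13,1), (14,23), (18,25)}

|M| = 8 (so the lex-smallest maximum matching has 8 edges)
process left vertices in ascending order; for each, take the smallest-labelled available neighbour that still permits 8 edges overall, or leave it unmatched if none does
lex-smallest matching: {4-15, 9-20, 10-0, 11-3, 12-2, 13-1, 14-23, 18-25}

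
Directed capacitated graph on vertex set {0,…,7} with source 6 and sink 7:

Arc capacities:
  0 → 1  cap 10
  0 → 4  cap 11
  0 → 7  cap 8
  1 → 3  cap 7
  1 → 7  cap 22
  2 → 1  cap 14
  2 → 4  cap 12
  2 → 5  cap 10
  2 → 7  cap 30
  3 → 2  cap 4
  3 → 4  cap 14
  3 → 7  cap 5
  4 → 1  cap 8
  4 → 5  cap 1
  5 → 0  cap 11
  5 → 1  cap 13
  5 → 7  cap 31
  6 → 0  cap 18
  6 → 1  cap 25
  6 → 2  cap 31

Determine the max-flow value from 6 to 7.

Maximum flow value: 69

augment #1: 6→0→7 bottleneck 8, total now 8
augment #2: 6→1→7 bottleneck 22, total now 30
augment #3: 6→2→7 bottleneck 30, total now 60
augment #4: 6→1→3→7 bottleneck 3, total now 63
augment #5: 6→2→5→7 bottleneck 1, total now 64
augment #6: 6→0→1→3→7 bottleneck 2, total now 66
augment #7: 6→0→4→5→7 bottleneck 1, total now 67
augment #8: 6→0→1→3→2→5→7 bottleneck 2, total now 69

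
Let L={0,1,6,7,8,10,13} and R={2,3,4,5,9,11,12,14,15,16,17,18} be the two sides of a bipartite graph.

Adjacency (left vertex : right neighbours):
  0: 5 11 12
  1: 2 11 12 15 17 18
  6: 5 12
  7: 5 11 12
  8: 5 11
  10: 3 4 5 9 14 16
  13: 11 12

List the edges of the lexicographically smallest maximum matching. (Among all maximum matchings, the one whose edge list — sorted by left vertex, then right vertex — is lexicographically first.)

Lex-smallest maximum matching: {(0,5), (1,2), (6,12), (7,11), (10,3)}

|M| = 5 (so the lex-smallest maximum matching has 5 edges)
process left vertices in ascending order; for each, take the smallest-labelled available neighbour that still permits 5 edges overall, or leave it unmatched if none does
lex-smallest matching: {0-5, 1-2, 6-12, 7-11, 10-3}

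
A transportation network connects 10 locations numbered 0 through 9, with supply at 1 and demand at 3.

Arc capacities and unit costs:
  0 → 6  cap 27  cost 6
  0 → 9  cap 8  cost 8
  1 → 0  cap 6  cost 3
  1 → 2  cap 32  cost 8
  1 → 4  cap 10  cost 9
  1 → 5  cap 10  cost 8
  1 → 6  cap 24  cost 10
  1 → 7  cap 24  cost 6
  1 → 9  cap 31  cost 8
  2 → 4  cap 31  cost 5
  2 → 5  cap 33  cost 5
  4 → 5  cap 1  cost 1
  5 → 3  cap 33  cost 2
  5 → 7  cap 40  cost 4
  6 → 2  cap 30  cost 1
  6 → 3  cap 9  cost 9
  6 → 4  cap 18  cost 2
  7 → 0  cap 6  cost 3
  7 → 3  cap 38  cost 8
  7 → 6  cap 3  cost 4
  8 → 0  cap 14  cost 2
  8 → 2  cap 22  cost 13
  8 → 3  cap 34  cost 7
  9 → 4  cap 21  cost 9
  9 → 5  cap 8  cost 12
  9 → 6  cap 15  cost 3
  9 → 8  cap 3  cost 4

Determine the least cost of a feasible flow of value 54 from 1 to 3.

shortest-cost path #1: 1→5→3 push 10 @ unit cost 10 (adds 100)
shortest-cost path #2: 1→4→5→3 push 1 @ unit cost 12 (adds 12)
shortest-cost path #3: 1→7→3 push 24 @ unit cost 14 (adds 336)
shortest-cost path #4: 1→2→5→3 push 19 @ unit cost 15 (adds 285)
total cost = 733

Minimum cost for 54 units: 733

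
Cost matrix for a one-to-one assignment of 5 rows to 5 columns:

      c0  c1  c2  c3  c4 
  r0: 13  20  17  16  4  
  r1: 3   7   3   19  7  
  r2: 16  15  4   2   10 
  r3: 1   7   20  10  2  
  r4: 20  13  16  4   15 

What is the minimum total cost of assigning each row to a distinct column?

optimal assignment: row0→col4 (cost 4), row1→col1 (cost 7), row2→col2 (cost 4), row3→col0 (cost 1), row4→col3 (cost 4)
total = 4 + 7 + 4 + 1 + 4 = 20

Minimum assignment cost: 20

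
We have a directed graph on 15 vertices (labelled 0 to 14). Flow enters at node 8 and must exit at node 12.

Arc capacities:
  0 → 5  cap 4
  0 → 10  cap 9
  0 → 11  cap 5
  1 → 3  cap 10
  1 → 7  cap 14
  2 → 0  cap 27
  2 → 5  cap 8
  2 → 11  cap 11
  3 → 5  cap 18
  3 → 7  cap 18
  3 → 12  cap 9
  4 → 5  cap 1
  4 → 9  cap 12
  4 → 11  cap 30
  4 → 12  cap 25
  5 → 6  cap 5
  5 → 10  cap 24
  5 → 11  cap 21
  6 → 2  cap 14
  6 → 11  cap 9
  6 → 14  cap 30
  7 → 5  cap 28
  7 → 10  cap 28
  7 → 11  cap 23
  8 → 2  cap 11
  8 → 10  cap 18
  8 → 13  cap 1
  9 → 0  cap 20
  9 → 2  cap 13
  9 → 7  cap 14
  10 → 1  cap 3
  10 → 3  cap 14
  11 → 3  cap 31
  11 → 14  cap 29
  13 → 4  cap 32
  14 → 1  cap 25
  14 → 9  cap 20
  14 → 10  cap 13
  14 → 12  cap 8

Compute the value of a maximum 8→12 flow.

Maximum flow value: 18

augment #1: 8→10→3→12 bottleneck 9, total now 9
augment #2: 8→13→4→12 bottleneck 1, total now 10
augment #3: 8→2→11→14→12 bottleneck 8, total now 18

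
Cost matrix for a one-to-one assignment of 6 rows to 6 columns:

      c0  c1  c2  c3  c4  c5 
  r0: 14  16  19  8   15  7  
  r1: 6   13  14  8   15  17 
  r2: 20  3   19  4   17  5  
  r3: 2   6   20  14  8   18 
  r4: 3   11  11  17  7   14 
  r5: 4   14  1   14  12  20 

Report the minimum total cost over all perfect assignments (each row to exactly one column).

optimal assignment: row0→col5 (cost 7), row1→col3 (cost 8), row2→col1 (cost 3), row3→col0 (cost 2), row4→col4 (cost 7), row5→col2 (cost 1)
total = 7 + 8 + 3 + 2 + 7 + 1 = 28

Minimum assignment cost: 28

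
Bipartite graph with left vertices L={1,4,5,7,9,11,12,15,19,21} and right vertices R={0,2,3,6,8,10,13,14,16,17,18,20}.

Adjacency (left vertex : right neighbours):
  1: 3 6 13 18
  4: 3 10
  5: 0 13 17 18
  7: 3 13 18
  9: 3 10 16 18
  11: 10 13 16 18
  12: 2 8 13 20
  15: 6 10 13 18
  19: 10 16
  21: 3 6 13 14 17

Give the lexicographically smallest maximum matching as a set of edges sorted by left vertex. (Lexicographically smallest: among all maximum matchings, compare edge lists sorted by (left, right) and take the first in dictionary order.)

|M| = 9 (so the lex-smallest maximum matching has 9 edges)
process left vertices in ascending order; for each, take the smallest-labelled available neighbour that still permits 9 edges overall, or leave it unmatched if none does
lex-smallest matching: {1-3, 4-10, 5-0, 7-13, 9-16, 11-18, 12-2, 15-6, 21-14}

Lex-smallest maximum matching: {(1,3), (4,10), (5,0), (7,13), (9,16), (11,18), (12,2), (15,6), (21,14)}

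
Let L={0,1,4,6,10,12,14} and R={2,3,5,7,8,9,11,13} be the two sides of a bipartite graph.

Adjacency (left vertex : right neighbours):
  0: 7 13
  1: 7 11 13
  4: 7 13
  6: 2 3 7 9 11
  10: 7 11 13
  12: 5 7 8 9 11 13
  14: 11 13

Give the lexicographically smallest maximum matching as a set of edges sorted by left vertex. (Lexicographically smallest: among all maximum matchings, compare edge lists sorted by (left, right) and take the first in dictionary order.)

|M| = 5 (so the lex-smallest maximum matching has 5 edges)
process left vertices in ascending order; for each, take the smallest-labelled available neighbour that still permits 5 edges overall, or leave it unmatched if none does
lex-smallest matching: {0-7, 1-11, 4-13, 6-2, 12-5}

Lex-smallest maximum matching: {(0,7), (1,11), (4,13), (6,2), (12,5)}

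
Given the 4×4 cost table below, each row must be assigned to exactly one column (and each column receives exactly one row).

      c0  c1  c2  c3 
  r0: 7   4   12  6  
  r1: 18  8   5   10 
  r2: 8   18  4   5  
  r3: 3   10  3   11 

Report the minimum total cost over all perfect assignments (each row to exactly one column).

optimal assignment: row0→col1 (cost 4), row1→col2 (cost 5), row2→col3 (cost 5), row3→col0 (cost 3)
total = 4 + 5 + 5 + 3 = 17

Minimum assignment cost: 17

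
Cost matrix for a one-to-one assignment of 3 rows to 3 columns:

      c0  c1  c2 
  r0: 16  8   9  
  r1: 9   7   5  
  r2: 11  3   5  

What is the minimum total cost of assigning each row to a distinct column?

optimal assignment: row0→col2 (cost 9), row1→col0 (cost 9), row2→col1 (cost 3)
total = 9 + 9 + 3 = 21

Minimum assignment cost: 21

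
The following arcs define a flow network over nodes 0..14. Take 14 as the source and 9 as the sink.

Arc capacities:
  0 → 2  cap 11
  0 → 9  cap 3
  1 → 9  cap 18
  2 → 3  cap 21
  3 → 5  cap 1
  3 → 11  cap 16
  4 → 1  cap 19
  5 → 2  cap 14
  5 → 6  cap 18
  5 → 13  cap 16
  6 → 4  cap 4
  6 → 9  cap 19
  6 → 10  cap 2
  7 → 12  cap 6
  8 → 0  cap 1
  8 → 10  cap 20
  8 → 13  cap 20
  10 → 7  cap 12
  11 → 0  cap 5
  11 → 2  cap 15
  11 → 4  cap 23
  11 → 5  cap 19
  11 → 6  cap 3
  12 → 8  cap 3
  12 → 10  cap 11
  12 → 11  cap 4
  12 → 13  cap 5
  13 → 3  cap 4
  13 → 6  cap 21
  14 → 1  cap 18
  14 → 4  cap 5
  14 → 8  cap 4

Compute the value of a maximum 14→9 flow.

augment #1: 14→1→9 bottleneck 18, total now 18
augment #2: 14→8→0→9 bottleneck 1, total now 19
augment #3: 14→8→13→6→9 bottleneck 3, total now 22

Maximum flow value: 22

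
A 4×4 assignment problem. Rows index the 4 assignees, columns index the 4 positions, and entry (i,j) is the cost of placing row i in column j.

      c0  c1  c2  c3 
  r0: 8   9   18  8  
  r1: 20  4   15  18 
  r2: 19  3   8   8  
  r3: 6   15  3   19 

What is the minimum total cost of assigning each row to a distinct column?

optimal assignment: row0→col0 (cost 8), row1→col1 (cost 4), row2→col3 (cost 8), row3→col2 (cost 3)
total = 8 + 4 + 8 + 3 = 23

Minimum assignment cost: 23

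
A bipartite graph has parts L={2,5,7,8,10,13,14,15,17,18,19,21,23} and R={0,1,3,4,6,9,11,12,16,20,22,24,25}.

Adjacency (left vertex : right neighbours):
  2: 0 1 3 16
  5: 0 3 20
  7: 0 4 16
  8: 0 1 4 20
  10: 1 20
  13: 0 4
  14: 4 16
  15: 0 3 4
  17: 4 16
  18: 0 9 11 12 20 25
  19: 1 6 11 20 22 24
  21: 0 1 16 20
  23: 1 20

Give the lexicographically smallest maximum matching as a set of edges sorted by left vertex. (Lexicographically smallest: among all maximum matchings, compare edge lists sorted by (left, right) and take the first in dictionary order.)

|M| = 8 (so the lex-smallest maximum matching has 8 edges)
process left vertices in ascending order; for each, take the smallest-labelled available neighbour that still permits 8 edges overall, or leave it unmatched if none does
lex-smallest matching: {2-0, 5-3, 7-4, 8-1, 10-20, 14-16, 18-9, 19-6}

Lex-smallest maximum matching: {(2,0), (5,3), (7,4), (8,1), (10,20), (14,16), (18,9), (19,6)}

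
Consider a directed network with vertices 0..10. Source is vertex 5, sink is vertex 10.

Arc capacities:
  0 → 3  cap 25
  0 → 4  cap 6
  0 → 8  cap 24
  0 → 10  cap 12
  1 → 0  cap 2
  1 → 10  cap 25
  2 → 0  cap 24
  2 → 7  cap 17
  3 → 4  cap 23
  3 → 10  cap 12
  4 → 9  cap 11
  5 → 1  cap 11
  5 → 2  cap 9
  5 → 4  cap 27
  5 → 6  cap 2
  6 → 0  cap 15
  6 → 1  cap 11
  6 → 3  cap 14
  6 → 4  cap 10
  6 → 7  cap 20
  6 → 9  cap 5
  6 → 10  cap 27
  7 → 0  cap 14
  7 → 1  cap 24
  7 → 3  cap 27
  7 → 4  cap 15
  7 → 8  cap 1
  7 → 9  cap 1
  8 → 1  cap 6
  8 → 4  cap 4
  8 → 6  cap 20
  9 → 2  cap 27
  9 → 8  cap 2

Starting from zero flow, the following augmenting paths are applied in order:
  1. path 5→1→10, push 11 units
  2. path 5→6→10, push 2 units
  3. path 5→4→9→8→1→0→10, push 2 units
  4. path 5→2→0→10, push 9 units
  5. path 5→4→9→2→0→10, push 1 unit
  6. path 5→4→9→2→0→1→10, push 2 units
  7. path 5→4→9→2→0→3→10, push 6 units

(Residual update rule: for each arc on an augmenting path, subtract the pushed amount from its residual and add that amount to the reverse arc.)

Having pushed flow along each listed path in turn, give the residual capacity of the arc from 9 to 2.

after path 1 (5→1→10, push 11): res(9,2)=27
after path 2 (5→6→10, push 2): res(9,2)=27
after path 3 (5→4→9→8→1→0→10, push 2): res(9,2)=27
after path 4 (5→2→0→10, push 9): res(9,2)=27
after path 5 (5→4→9→2→0→10, push 1): res(9,2)=26
after path 6 (5→4→9→2→0→1→10, push 2): res(9,2)=24
after path 7 (5→4→9→2→0→3→10, push 6): res(9,2)=18

Residual capacity of (9,2): 18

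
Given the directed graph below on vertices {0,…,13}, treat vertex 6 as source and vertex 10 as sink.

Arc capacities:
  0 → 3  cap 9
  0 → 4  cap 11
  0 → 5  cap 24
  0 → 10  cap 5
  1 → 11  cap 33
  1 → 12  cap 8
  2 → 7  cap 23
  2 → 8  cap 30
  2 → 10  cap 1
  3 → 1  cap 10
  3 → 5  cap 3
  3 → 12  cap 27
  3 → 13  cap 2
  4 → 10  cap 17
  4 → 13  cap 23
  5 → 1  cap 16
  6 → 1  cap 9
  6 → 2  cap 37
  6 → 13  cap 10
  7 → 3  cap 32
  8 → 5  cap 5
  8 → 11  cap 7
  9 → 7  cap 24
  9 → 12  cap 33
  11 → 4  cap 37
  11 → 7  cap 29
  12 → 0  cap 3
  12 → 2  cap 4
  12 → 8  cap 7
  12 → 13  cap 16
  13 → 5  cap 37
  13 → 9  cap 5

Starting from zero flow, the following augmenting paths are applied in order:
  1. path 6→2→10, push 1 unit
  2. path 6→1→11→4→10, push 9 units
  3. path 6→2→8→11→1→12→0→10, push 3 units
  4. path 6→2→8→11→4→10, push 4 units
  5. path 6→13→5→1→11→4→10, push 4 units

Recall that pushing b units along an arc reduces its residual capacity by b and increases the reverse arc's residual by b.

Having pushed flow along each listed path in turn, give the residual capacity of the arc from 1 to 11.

Residual capacity of (1,11): 23

after path 1 (6→2→10, push 1): res(1,11)=33
after path 2 (6→1→11→4→10, push 9): res(1,11)=24
after path 3 (6→2→8→11→1→12→0→10, push 3): res(1,11)=27
after path 4 (6→2→8→11→4→10, push 4): res(1,11)=27
after path 5 (6→13→5→1→11→4→10, push 4): res(1,11)=23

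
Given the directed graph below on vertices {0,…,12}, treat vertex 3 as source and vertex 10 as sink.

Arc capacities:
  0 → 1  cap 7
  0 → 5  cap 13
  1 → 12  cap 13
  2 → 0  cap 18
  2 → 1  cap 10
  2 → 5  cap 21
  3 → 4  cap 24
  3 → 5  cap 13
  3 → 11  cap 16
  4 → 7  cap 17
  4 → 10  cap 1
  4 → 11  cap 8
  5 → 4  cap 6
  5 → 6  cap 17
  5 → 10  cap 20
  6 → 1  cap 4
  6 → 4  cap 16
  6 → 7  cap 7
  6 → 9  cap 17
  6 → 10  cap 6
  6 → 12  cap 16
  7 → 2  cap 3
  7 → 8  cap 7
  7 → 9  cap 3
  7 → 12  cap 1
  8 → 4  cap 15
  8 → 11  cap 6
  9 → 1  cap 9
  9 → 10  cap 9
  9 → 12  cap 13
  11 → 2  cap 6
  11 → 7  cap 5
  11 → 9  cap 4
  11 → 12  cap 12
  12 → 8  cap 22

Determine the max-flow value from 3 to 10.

augment #1: 3→4→10 bottleneck 1, total now 1
augment #2: 3→5→10 bottleneck 13, total now 14
augment #3: 3→11→9→10 bottleneck 4, total now 18
augment #4: 3→4→7→9→10 bottleneck 3, total now 21
augment #5: 3→11→2→5→10 bottleneck 6, total now 27
augment #6: 3→4→7→2→5→10 bottleneck 1, total now 28
augment #7: 3→4→7→2→5→6→10 bottleneck 2, total now 30

Maximum flow value: 30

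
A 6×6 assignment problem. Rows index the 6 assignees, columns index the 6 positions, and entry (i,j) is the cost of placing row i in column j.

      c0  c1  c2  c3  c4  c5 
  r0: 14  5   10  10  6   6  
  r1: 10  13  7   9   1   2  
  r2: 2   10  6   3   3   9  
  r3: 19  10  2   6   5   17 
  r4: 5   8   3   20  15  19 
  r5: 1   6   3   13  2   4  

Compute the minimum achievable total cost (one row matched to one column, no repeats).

one of 2 optimal assignments: row0→col1 (cost 5), row1→col5 (cost 2), row2→col3 (cost 3), row3→col2 (cost 2), row4→col0 (cost 5), row5→col4 (cost 2)
total = 5 + 2 + 3 + 2 + 5 + 2 = 19

Minimum assignment cost: 19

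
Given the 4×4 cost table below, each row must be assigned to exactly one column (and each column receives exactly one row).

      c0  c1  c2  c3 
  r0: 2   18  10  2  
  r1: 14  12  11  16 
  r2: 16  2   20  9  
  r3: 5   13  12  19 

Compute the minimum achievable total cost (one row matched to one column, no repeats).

optimal assignment: row0→col3 (cost 2), row1→col2 (cost 11), row2→col1 (cost 2), row3→col0 (cost 5)
total = 2 + 11 + 2 + 5 = 20

Minimum assignment cost: 20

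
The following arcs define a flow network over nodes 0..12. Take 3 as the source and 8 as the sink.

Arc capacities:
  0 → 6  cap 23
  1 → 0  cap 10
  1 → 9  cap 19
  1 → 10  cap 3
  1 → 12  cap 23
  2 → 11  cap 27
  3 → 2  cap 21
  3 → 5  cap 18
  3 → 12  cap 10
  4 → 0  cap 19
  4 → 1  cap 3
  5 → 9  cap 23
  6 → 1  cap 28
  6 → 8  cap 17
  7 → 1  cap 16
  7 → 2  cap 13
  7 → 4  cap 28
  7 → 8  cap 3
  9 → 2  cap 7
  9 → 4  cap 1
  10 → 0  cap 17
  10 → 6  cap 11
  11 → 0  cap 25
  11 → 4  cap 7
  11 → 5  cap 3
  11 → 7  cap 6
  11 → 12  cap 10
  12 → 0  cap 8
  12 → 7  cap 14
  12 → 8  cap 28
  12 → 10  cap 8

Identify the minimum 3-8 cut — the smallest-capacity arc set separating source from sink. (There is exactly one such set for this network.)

augment #1: 3→12→8 push 10
augment #2: 3→2→11→7→8 push 3
augment #3: 3→2→11→12→8 push 10
augment #4: 3→2→11→0→6→8 push 8
augment #5: 3→5→9→4→0→6→8 push 1
augment #6: 3→5→9→2→11→0→6→8 push 6
max flow = 38; residual-reachable set from 3 gives S-side
cut edges (S→T): {(2,11), (3,12), (9,4)} total cap 38

Min-cut arcs: {(2,11), (3,12), (9,4)} (total capacity 38)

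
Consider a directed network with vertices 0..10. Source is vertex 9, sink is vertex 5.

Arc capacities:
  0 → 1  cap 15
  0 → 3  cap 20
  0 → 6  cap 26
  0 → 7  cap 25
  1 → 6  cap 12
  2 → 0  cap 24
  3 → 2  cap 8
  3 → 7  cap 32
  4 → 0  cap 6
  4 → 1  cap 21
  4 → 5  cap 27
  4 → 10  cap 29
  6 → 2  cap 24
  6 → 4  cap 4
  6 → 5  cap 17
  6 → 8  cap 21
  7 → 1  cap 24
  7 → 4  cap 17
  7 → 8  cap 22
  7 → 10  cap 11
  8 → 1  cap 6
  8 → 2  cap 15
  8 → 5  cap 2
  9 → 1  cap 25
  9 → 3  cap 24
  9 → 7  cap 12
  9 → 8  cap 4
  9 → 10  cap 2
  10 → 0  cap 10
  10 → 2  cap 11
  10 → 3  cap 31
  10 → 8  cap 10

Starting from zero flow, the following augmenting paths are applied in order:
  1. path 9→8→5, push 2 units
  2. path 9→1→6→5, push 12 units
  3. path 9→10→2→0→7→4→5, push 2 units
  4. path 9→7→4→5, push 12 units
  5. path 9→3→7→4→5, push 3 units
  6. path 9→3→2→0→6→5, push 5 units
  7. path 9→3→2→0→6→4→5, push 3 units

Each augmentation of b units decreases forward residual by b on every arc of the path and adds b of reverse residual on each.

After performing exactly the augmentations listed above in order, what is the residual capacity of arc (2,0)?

Residual capacity of (2,0): 14

after path 1 (9→8→5, push 2): res(2,0)=24
after path 2 (9→1→6→5, push 12): res(2,0)=24
after path 3 (9→10→2→0→7→4→5, push 2): res(2,0)=22
after path 4 (9→7→4→5, push 12): res(2,0)=22
after path 5 (9→3→7→4→5, push 3): res(2,0)=22
after path 6 (9→3→2→0→6→5, push 5): res(2,0)=17
after path 7 (9→3→2→0→6→4→5, push 3): res(2,0)=14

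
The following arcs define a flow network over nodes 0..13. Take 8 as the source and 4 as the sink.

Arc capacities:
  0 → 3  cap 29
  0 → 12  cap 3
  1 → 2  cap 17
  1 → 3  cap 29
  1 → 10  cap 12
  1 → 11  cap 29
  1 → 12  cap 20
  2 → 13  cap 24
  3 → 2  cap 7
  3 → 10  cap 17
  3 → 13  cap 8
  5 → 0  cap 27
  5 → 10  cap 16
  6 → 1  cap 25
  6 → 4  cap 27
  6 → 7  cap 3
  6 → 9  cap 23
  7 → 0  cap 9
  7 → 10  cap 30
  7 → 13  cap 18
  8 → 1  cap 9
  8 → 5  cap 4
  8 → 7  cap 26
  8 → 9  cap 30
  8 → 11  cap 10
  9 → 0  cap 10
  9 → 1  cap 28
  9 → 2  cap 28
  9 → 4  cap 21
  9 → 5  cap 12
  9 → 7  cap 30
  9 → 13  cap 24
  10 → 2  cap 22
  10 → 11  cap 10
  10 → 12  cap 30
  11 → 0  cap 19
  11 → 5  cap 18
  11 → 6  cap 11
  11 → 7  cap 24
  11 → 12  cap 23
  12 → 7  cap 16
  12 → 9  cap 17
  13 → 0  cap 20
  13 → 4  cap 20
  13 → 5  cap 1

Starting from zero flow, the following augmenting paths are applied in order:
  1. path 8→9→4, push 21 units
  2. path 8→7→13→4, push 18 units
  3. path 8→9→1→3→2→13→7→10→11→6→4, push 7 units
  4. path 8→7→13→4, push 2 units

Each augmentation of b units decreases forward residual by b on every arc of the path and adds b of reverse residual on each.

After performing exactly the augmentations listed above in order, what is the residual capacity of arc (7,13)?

after path 1 (8→9→4, push 21): res(7,13)=18
after path 2 (8→7→13→4, push 18): res(7,13)=0
after path 3 (8→9→1→3→2→13→7→10→11→6→4, push 7): res(7,13)=7
after path 4 (8→7→13→4, push 2): res(7,13)=5

Residual capacity of (7,13): 5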